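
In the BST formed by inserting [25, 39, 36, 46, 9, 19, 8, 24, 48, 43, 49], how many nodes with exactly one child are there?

Tree built from: [25, 39, 36, 46, 9, 19, 8, 24, 48, 43, 49]
Tree (level-order array): [25, 9, 39, 8, 19, 36, 46, None, None, None, 24, None, None, 43, 48, None, None, None, None, None, 49]
Rule: These are nodes with exactly 1 non-null child.
Per-node child counts:
  node 25: 2 child(ren)
  node 9: 2 child(ren)
  node 8: 0 child(ren)
  node 19: 1 child(ren)
  node 24: 0 child(ren)
  node 39: 2 child(ren)
  node 36: 0 child(ren)
  node 46: 2 child(ren)
  node 43: 0 child(ren)
  node 48: 1 child(ren)
  node 49: 0 child(ren)
Matching nodes: [19, 48]
Count of nodes with exactly one child: 2


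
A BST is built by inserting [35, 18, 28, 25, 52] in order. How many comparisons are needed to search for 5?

Search path for 5: 35 -> 18
Found: False
Comparisons: 2


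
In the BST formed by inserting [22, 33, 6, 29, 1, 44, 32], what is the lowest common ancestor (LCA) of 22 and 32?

Tree insertion order: [22, 33, 6, 29, 1, 44, 32]
Tree (level-order array): [22, 6, 33, 1, None, 29, 44, None, None, None, 32]
In a BST, the LCA of p=22, q=32 is the first node v on the
root-to-leaf path with p <= v <= q (go left if both < v, right if both > v).
Walk from root:
  at 22: 22 <= 22 <= 32, this is the LCA
LCA = 22


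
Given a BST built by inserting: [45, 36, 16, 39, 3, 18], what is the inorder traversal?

Tree insertion order: [45, 36, 16, 39, 3, 18]
Tree (level-order array): [45, 36, None, 16, 39, 3, 18]
Inorder traversal: [3, 16, 18, 36, 39, 45]


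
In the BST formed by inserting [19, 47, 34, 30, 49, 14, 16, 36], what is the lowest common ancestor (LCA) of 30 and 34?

Tree insertion order: [19, 47, 34, 30, 49, 14, 16, 36]
Tree (level-order array): [19, 14, 47, None, 16, 34, 49, None, None, 30, 36]
In a BST, the LCA of p=30, q=34 is the first node v on the
root-to-leaf path with p <= v <= q (go left if both < v, right if both > v).
Walk from root:
  at 19: both 30 and 34 > 19, go right
  at 47: both 30 and 34 < 47, go left
  at 34: 30 <= 34 <= 34, this is the LCA
LCA = 34


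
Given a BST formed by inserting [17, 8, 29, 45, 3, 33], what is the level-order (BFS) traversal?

Tree insertion order: [17, 8, 29, 45, 3, 33]
Tree (level-order array): [17, 8, 29, 3, None, None, 45, None, None, 33]
BFS from the root, enqueuing left then right child of each popped node:
  queue [17] -> pop 17, enqueue [8, 29], visited so far: [17]
  queue [8, 29] -> pop 8, enqueue [3], visited so far: [17, 8]
  queue [29, 3] -> pop 29, enqueue [45], visited so far: [17, 8, 29]
  queue [3, 45] -> pop 3, enqueue [none], visited so far: [17, 8, 29, 3]
  queue [45] -> pop 45, enqueue [33], visited so far: [17, 8, 29, 3, 45]
  queue [33] -> pop 33, enqueue [none], visited so far: [17, 8, 29, 3, 45, 33]
Result: [17, 8, 29, 3, 45, 33]


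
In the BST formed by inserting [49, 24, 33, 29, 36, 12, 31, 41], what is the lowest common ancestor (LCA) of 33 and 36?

Tree insertion order: [49, 24, 33, 29, 36, 12, 31, 41]
Tree (level-order array): [49, 24, None, 12, 33, None, None, 29, 36, None, 31, None, 41]
In a BST, the LCA of p=33, q=36 is the first node v on the
root-to-leaf path with p <= v <= q (go left if both < v, right if both > v).
Walk from root:
  at 49: both 33 and 36 < 49, go left
  at 24: both 33 and 36 > 24, go right
  at 33: 33 <= 33 <= 36, this is the LCA
LCA = 33


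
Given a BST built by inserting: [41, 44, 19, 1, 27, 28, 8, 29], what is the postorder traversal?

Tree insertion order: [41, 44, 19, 1, 27, 28, 8, 29]
Tree (level-order array): [41, 19, 44, 1, 27, None, None, None, 8, None, 28, None, None, None, 29]
Postorder traversal: [8, 1, 29, 28, 27, 19, 44, 41]


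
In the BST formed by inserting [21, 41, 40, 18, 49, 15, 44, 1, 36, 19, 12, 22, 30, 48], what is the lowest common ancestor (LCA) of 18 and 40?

Tree insertion order: [21, 41, 40, 18, 49, 15, 44, 1, 36, 19, 12, 22, 30, 48]
Tree (level-order array): [21, 18, 41, 15, 19, 40, 49, 1, None, None, None, 36, None, 44, None, None, 12, 22, None, None, 48, None, None, None, 30]
In a BST, the LCA of p=18, q=40 is the first node v on the
root-to-leaf path with p <= v <= q (go left if both < v, right if both > v).
Walk from root:
  at 21: 18 <= 21 <= 40, this is the LCA
LCA = 21


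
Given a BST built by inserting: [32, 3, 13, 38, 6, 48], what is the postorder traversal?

Tree insertion order: [32, 3, 13, 38, 6, 48]
Tree (level-order array): [32, 3, 38, None, 13, None, 48, 6]
Postorder traversal: [6, 13, 3, 48, 38, 32]


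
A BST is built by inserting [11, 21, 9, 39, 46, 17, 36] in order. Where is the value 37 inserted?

Starting tree (level order): [11, 9, 21, None, None, 17, 39, None, None, 36, 46]
Insertion path: 11 -> 21 -> 39 -> 36
Result: insert 37 as right child of 36
Final tree (level order): [11, 9, 21, None, None, 17, 39, None, None, 36, 46, None, 37]


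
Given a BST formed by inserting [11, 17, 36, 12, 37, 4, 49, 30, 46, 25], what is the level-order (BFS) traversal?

Tree insertion order: [11, 17, 36, 12, 37, 4, 49, 30, 46, 25]
Tree (level-order array): [11, 4, 17, None, None, 12, 36, None, None, 30, 37, 25, None, None, 49, None, None, 46]
BFS from the root, enqueuing left then right child of each popped node:
  queue [11] -> pop 11, enqueue [4, 17], visited so far: [11]
  queue [4, 17] -> pop 4, enqueue [none], visited so far: [11, 4]
  queue [17] -> pop 17, enqueue [12, 36], visited so far: [11, 4, 17]
  queue [12, 36] -> pop 12, enqueue [none], visited so far: [11, 4, 17, 12]
  queue [36] -> pop 36, enqueue [30, 37], visited so far: [11, 4, 17, 12, 36]
  queue [30, 37] -> pop 30, enqueue [25], visited so far: [11, 4, 17, 12, 36, 30]
  queue [37, 25] -> pop 37, enqueue [49], visited so far: [11, 4, 17, 12, 36, 30, 37]
  queue [25, 49] -> pop 25, enqueue [none], visited so far: [11, 4, 17, 12, 36, 30, 37, 25]
  queue [49] -> pop 49, enqueue [46], visited so far: [11, 4, 17, 12, 36, 30, 37, 25, 49]
  queue [46] -> pop 46, enqueue [none], visited so far: [11, 4, 17, 12, 36, 30, 37, 25, 49, 46]
Result: [11, 4, 17, 12, 36, 30, 37, 25, 49, 46]


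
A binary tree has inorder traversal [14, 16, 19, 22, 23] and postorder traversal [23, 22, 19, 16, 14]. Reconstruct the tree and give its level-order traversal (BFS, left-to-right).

Inorder:   [14, 16, 19, 22, 23]
Postorder: [23, 22, 19, 16, 14]
Algorithm: postorder visits root last, so walk postorder right-to-left;
each value is the root of the current inorder slice — split it at that
value, recurse on the right subtree first, then the left.
Recursive splits:
  root=14; inorder splits into left=[], right=[16, 19, 22, 23]
  root=16; inorder splits into left=[], right=[19, 22, 23]
  root=19; inorder splits into left=[], right=[22, 23]
  root=22; inorder splits into left=[], right=[23]
  root=23; inorder splits into left=[], right=[]
Reconstructed level-order: [14, 16, 19, 22, 23]


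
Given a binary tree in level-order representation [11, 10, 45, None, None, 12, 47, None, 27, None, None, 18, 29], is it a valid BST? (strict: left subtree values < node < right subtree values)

Level-order array: [11, 10, 45, None, None, 12, 47, None, 27, None, None, 18, 29]
Validate using subtree bounds (lo, hi): at each node, require lo < value < hi,
then recurse left with hi=value and right with lo=value.
Preorder trace (stopping at first violation):
  at node 11 with bounds (-inf, +inf): OK
  at node 10 with bounds (-inf, 11): OK
  at node 45 with bounds (11, +inf): OK
  at node 12 with bounds (11, 45): OK
  at node 27 with bounds (12, 45): OK
  at node 18 with bounds (12, 27): OK
  at node 29 with bounds (27, 45): OK
  at node 47 with bounds (45, +inf): OK
No violation found at any node.
Result: Valid BST


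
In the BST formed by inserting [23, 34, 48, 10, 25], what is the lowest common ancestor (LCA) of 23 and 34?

Tree insertion order: [23, 34, 48, 10, 25]
Tree (level-order array): [23, 10, 34, None, None, 25, 48]
In a BST, the LCA of p=23, q=34 is the first node v on the
root-to-leaf path with p <= v <= q (go left if both < v, right if both > v).
Walk from root:
  at 23: 23 <= 23 <= 34, this is the LCA
LCA = 23


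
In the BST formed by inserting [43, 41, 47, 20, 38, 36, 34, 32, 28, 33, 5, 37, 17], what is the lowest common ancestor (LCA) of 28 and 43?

Tree insertion order: [43, 41, 47, 20, 38, 36, 34, 32, 28, 33, 5, 37, 17]
Tree (level-order array): [43, 41, 47, 20, None, None, None, 5, 38, None, 17, 36, None, None, None, 34, 37, 32, None, None, None, 28, 33]
In a BST, the LCA of p=28, q=43 is the first node v on the
root-to-leaf path with p <= v <= q (go left if both < v, right if both > v).
Walk from root:
  at 43: 28 <= 43 <= 43, this is the LCA
LCA = 43


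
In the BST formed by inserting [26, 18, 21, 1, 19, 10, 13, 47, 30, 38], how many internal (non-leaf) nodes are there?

Tree built from: [26, 18, 21, 1, 19, 10, 13, 47, 30, 38]
Tree (level-order array): [26, 18, 47, 1, 21, 30, None, None, 10, 19, None, None, 38, None, 13]
Rule: An internal node has at least one child.
Per-node child counts:
  node 26: 2 child(ren)
  node 18: 2 child(ren)
  node 1: 1 child(ren)
  node 10: 1 child(ren)
  node 13: 0 child(ren)
  node 21: 1 child(ren)
  node 19: 0 child(ren)
  node 47: 1 child(ren)
  node 30: 1 child(ren)
  node 38: 0 child(ren)
Matching nodes: [26, 18, 1, 10, 21, 47, 30]
Count of internal (non-leaf) nodes: 7


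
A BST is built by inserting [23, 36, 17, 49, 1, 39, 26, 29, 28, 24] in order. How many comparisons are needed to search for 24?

Search path for 24: 23 -> 36 -> 26 -> 24
Found: True
Comparisons: 4


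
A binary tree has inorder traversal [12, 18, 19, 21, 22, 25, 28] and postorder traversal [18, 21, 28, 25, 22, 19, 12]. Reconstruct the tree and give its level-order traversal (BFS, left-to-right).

Inorder:   [12, 18, 19, 21, 22, 25, 28]
Postorder: [18, 21, 28, 25, 22, 19, 12]
Algorithm: postorder visits root last, so walk postorder right-to-left;
each value is the root of the current inorder slice — split it at that
value, recurse on the right subtree first, then the left.
Recursive splits:
  root=12; inorder splits into left=[], right=[18, 19, 21, 22, 25, 28]
  root=19; inorder splits into left=[18], right=[21, 22, 25, 28]
  root=22; inorder splits into left=[21], right=[25, 28]
  root=25; inorder splits into left=[], right=[28]
  root=28; inorder splits into left=[], right=[]
  root=21; inorder splits into left=[], right=[]
  root=18; inorder splits into left=[], right=[]
Reconstructed level-order: [12, 19, 18, 22, 21, 25, 28]


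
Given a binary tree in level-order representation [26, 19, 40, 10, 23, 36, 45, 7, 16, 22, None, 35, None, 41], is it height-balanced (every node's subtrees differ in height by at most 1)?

Tree (level-order array): [26, 19, 40, 10, 23, 36, 45, 7, 16, 22, None, 35, None, 41]
Definition: a tree is height-balanced if, at every node, |h(left) - h(right)| <= 1 (empty subtree has height -1).
Bottom-up per-node check:
  node 7: h_left=-1, h_right=-1, diff=0 [OK], height=0
  node 16: h_left=-1, h_right=-1, diff=0 [OK], height=0
  node 10: h_left=0, h_right=0, diff=0 [OK], height=1
  node 22: h_left=-1, h_right=-1, diff=0 [OK], height=0
  node 23: h_left=0, h_right=-1, diff=1 [OK], height=1
  node 19: h_left=1, h_right=1, diff=0 [OK], height=2
  node 35: h_left=-1, h_right=-1, diff=0 [OK], height=0
  node 36: h_left=0, h_right=-1, diff=1 [OK], height=1
  node 41: h_left=-1, h_right=-1, diff=0 [OK], height=0
  node 45: h_left=0, h_right=-1, diff=1 [OK], height=1
  node 40: h_left=1, h_right=1, diff=0 [OK], height=2
  node 26: h_left=2, h_right=2, diff=0 [OK], height=3
All nodes satisfy the balance condition.
Result: Balanced


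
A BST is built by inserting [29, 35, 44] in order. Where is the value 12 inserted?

Starting tree (level order): [29, None, 35, None, 44]
Insertion path: 29
Result: insert 12 as left child of 29
Final tree (level order): [29, 12, 35, None, None, None, 44]


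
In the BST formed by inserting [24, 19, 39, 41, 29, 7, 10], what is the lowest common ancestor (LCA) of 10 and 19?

Tree insertion order: [24, 19, 39, 41, 29, 7, 10]
Tree (level-order array): [24, 19, 39, 7, None, 29, 41, None, 10]
In a BST, the LCA of p=10, q=19 is the first node v on the
root-to-leaf path with p <= v <= q (go left if both < v, right if both > v).
Walk from root:
  at 24: both 10 and 19 < 24, go left
  at 19: 10 <= 19 <= 19, this is the LCA
LCA = 19


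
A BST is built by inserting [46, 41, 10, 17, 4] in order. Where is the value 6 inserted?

Starting tree (level order): [46, 41, None, 10, None, 4, 17]
Insertion path: 46 -> 41 -> 10 -> 4
Result: insert 6 as right child of 4
Final tree (level order): [46, 41, None, 10, None, 4, 17, None, 6]


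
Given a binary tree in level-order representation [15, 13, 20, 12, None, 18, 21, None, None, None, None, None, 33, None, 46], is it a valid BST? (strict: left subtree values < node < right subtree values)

Level-order array: [15, 13, 20, 12, None, 18, 21, None, None, None, None, None, 33, None, 46]
Validate using subtree bounds (lo, hi): at each node, require lo < value < hi,
then recurse left with hi=value and right with lo=value.
Preorder trace (stopping at first violation):
  at node 15 with bounds (-inf, +inf): OK
  at node 13 with bounds (-inf, 15): OK
  at node 12 with bounds (-inf, 13): OK
  at node 20 with bounds (15, +inf): OK
  at node 18 with bounds (15, 20): OK
  at node 21 with bounds (20, +inf): OK
  at node 33 with bounds (21, +inf): OK
  at node 46 with bounds (33, +inf): OK
No violation found at any node.
Result: Valid BST


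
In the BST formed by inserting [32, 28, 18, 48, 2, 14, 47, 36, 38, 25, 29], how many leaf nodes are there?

Tree built from: [32, 28, 18, 48, 2, 14, 47, 36, 38, 25, 29]
Tree (level-order array): [32, 28, 48, 18, 29, 47, None, 2, 25, None, None, 36, None, None, 14, None, None, None, 38]
Rule: A leaf has 0 children.
Per-node child counts:
  node 32: 2 child(ren)
  node 28: 2 child(ren)
  node 18: 2 child(ren)
  node 2: 1 child(ren)
  node 14: 0 child(ren)
  node 25: 0 child(ren)
  node 29: 0 child(ren)
  node 48: 1 child(ren)
  node 47: 1 child(ren)
  node 36: 1 child(ren)
  node 38: 0 child(ren)
Matching nodes: [14, 25, 29, 38]
Count of leaf nodes: 4


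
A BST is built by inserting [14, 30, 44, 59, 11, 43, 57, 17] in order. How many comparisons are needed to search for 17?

Search path for 17: 14 -> 30 -> 17
Found: True
Comparisons: 3


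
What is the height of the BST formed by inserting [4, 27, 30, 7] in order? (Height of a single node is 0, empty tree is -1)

Insertion order: [4, 27, 30, 7]
Tree (level-order array): [4, None, 27, 7, 30]
Compute height bottom-up (empty subtree = -1):
  height(7) = 1 + max(-1, -1) = 0
  height(30) = 1 + max(-1, -1) = 0
  height(27) = 1 + max(0, 0) = 1
  height(4) = 1 + max(-1, 1) = 2
Height = 2


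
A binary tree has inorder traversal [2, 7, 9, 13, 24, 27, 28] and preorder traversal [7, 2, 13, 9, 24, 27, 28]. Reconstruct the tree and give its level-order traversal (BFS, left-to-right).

Inorder:  [2, 7, 9, 13, 24, 27, 28]
Preorder: [7, 2, 13, 9, 24, 27, 28]
Algorithm: preorder visits root first, so consume preorder in order;
for each root, split the current inorder slice at that value into
left-subtree inorder and right-subtree inorder, then recurse.
Recursive splits:
  root=7; inorder splits into left=[2], right=[9, 13, 24, 27, 28]
  root=2; inorder splits into left=[], right=[]
  root=13; inorder splits into left=[9], right=[24, 27, 28]
  root=9; inorder splits into left=[], right=[]
  root=24; inorder splits into left=[], right=[27, 28]
  root=27; inorder splits into left=[], right=[28]
  root=28; inorder splits into left=[], right=[]
Reconstructed level-order: [7, 2, 13, 9, 24, 27, 28]


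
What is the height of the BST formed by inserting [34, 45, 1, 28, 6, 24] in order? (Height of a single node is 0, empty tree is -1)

Insertion order: [34, 45, 1, 28, 6, 24]
Tree (level-order array): [34, 1, 45, None, 28, None, None, 6, None, None, 24]
Compute height bottom-up (empty subtree = -1):
  height(24) = 1 + max(-1, -1) = 0
  height(6) = 1 + max(-1, 0) = 1
  height(28) = 1 + max(1, -1) = 2
  height(1) = 1 + max(-1, 2) = 3
  height(45) = 1 + max(-1, -1) = 0
  height(34) = 1 + max(3, 0) = 4
Height = 4


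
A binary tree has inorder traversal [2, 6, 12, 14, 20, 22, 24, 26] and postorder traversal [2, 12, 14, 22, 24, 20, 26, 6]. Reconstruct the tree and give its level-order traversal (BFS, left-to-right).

Inorder:   [2, 6, 12, 14, 20, 22, 24, 26]
Postorder: [2, 12, 14, 22, 24, 20, 26, 6]
Algorithm: postorder visits root last, so walk postorder right-to-left;
each value is the root of the current inorder slice — split it at that
value, recurse on the right subtree first, then the left.
Recursive splits:
  root=6; inorder splits into left=[2], right=[12, 14, 20, 22, 24, 26]
  root=26; inorder splits into left=[12, 14, 20, 22, 24], right=[]
  root=20; inorder splits into left=[12, 14], right=[22, 24]
  root=24; inorder splits into left=[22], right=[]
  root=22; inorder splits into left=[], right=[]
  root=14; inorder splits into left=[12], right=[]
  root=12; inorder splits into left=[], right=[]
  root=2; inorder splits into left=[], right=[]
Reconstructed level-order: [6, 2, 26, 20, 14, 24, 12, 22]


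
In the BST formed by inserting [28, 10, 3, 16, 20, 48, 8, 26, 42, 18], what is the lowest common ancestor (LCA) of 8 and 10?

Tree insertion order: [28, 10, 3, 16, 20, 48, 8, 26, 42, 18]
Tree (level-order array): [28, 10, 48, 3, 16, 42, None, None, 8, None, 20, None, None, None, None, 18, 26]
In a BST, the LCA of p=8, q=10 is the first node v on the
root-to-leaf path with p <= v <= q (go left if both < v, right if both > v).
Walk from root:
  at 28: both 8 and 10 < 28, go left
  at 10: 8 <= 10 <= 10, this is the LCA
LCA = 10


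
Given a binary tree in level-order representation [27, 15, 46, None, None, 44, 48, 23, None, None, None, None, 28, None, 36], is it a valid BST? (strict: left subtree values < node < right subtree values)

Level-order array: [27, 15, 46, None, None, 44, 48, 23, None, None, None, None, 28, None, 36]
Validate using subtree bounds (lo, hi): at each node, require lo < value < hi,
then recurse left with hi=value and right with lo=value.
Preorder trace (stopping at first violation):
  at node 27 with bounds (-inf, +inf): OK
  at node 15 with bounds (-inf, 27): OK
  at node 46 with bounds (27, +inf): OK
  at node 44 with bounds (27, 46): OK
  at node 23 with bounds (27, 44): VIOLATION
Node 23 violates its bound: not (27 < 23 < 44).
Result: Not a valid BST


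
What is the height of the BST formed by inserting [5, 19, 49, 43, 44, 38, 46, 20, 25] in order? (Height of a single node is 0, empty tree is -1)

Insertion order: [5, 19, 49, 43, 44, 38, 46, 20, 25]
Tree (level-order array): [5, None, 19, None, 49, 43, None, 38, 44, 20, None, None, 46, None, 25]
Compute height bottom-up (empty subtree = -1):
  height(25) = 1 + max(-1, -1) = 0
  height(20) = 1 + max(-1, 0) = 1
  height(38) = 1 + max(1, -1) = 2
  height(46) = 1 + max(-1, -1) = 0
  height(44) = 1 + max(-1, 0) = 1
  height(43) = 1 + max(2, 1) = 3
  height(49) = 1 + max(3, -1) = 4
  height(19) = 1 + max(-1, 4) = 5
  height(5) = 1 + max(-1, 5) = 6
Height = 6


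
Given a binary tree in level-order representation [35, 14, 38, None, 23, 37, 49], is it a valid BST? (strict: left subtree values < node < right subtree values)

Level-order array: [35, 14, 38, None, 23, 37, 49]
Validate using subtree bounds (lo, hi): at each node, require lo < value < hi,
then recurse left with hi=value and right with lo=value.
Preorder trace (stopping at first violation):
  at node 35 with bounds (-inf, +inf): OK
  at node 14 with bounds (-inf, 35): OK
  at node 23 with bounds (14, 35): OK
  at node 38 with bounds (35, +inf): OK
  at node 37 with bounds (35, 38): OK
  at node 49 with bounds (38, +inf): OK
No violation found at any node.
Result: Valid BST


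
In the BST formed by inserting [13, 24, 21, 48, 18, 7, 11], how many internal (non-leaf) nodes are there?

Tree built from: [13, 24, 21, 48, 18, 7, 11]
Tree (level-order array): [13, 7, 24, None, 11, 21, 48, None, None, 18]
Rule: An internal node has at least one child.
Per-node child counts:
  node 13: 2 child(ren)
  node 7: 1 child(ren)
  node 11: 0 child(ren)
  node 24: 2 child(ren)
  node 21: 1 child(ren)
  node 18: 0 child(ren)
  node 48: 0 child(ren)
Matching nodes: [13, 7, 24, 21]
Count of internal (non-leaf) nodes: 4


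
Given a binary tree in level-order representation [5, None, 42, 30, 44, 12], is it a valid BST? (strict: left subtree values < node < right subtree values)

Level-order array: [5, None, 42, 30, 44, 12]
Validate using subtree bounds (lo, hi): at each node, require lo < value < hi,
then recurse left with hi=value and right with lo=value.
Preorder trace (stopping at first violation):
  at node 5 with bounds (-inf, +inf): OK
  at node 42 with bounds (5, +inf): OK
  at node 30 with bounds (5, 42): OK
  at node 12 with bounds (5, 30): OK
  at node 44 with bounds (42, +inf): OK
No violation found at any node.
Result: Valid BST


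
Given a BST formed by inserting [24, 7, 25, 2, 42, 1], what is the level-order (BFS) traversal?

Tree insertion order: [24, 7, 25, 2, 42, 1]
Tree (level-order array): [24, 7, 25, 2, None, None, 42, 1]
BFS from the root, enqueuing left then right child of each popped node:
  queue [24] -> pop 24, enqueue [7, 25], visited so far: [24]
  queue [7, 25] -> pop 7, enqueue [2], visited so far: [24, 7]
  queue [25, 2] -> pop 25, enqueue [42], visited so far: [24, 7, 25]
  queue [2, 42] -> pop 2, enqueue [1], visited so far: [24, 7, 25, 2]
  queue [42, 1] -> pop 42, enqueue [none], visited so far: [24, 7, 25, 2, 42]
  queue [1] -> pop 1, enqueue [none], visited so far: [24, 7, 25, 2, 42, 1]
Result: [24, 7, 25, 2, 42, 1]


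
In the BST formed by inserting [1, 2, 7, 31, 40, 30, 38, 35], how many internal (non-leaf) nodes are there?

Tree built from: [1, 2, 7, 31, 40, 30, 38, 35]
Tree (level-order array): [1, None, 2, None, 7, None, 31, 30, 40, None, None, 38, None, 35]
Rule: An internal node has at least one child.
Per-node child counts:
  node 1: 1 child(ren)
  node 2: 1 child(ren)
  node 7: 1 child(ren)
  node 31: 2 child(ren)
  node 30: 0 child(ren)
  node 40: 1 child(ren)
  node 38: 1 child(ren)
  node 35: 0 child(ren)
Matching nodes: [1, 2, 7, 31, 40, 38]
Count of internal (non-leaf) nodes: 6


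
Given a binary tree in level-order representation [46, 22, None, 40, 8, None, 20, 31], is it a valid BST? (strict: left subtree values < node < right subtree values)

Level-order array: [46, 22, None, 40, 8, None, 20, 31]
Validate using subtree bounds (lo, hi): at each node, require lo < value < hi,
then recurse left with hi=value and right with lo=value.
Preorder trace (stopping at first violation):
  at node 46 with bounds (-inf, +inf): OK
  at node 22 with bounds (-inf, 46): OK
  at node 40 with bounds (-inf, 22): VIOLATION
Node 40 violates its bound: not (-inf < 40 < 22).
Result: Not a valid BST


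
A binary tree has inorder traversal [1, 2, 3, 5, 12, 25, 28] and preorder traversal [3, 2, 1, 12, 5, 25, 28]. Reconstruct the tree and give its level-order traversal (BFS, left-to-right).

Inorder:  [1, 2, 3, 5, 12, 25, 28]
Preorder: [3, 2, 1, 12, 5, 25, 28]
Algorithm: preorder visits root first, so consume preorder in order;
for each root, split the current inorder slice at that value into
left-subtree inorder and right-subtree inorder, then recurse.
Recursive splits:
  root=3; inorder splits into left=[1, 2], right=[5, 12, 25, 28]
  root=2; inorder splits into left=[1], right=[]
  root=1; inorder splits into left=[], right=[]
  root=12; inorder splits into left=[5], right=[25, 28]
  root=5; inorder splits into left=[], right=[]
  root=25; inorder splits into left=[], right=[28]
  root=28; inorder splits into left=[], right=[]
Reconstructed level-order: [3, 2, 12, 1, 5, 25, 28]


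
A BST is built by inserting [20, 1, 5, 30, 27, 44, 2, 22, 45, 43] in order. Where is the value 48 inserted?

Starting tree (level order): [20, 1, 30, None, 5, 27, 44, 2, None, 22, None, 43, 45]
Insertion path: 20 -> 30 -> 44 -> 45
Result: insert 48 as right child of 45
Final tree (level order): [20, 1, 30, None, 5, 27, 44, 2, None, 22, None, 43, 45, None, None, None, None, None, None, None, 48]


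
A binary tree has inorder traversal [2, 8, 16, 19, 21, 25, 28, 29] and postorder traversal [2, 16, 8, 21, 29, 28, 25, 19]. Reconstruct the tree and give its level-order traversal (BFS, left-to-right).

Inorder:   [2, 8, 16, 19, 21, 25, 28, 29]
Postorder: [2, 16, 8, 21, 29, 28, 25, 19]
Algorithm: postorder visits root last, so walk postorder right-to-left;
each value is the root of the current inorder slice — split it at that
value, recurse on the right subtree first, then the left.
Recursive splits:
  root=19; inorder splits into left=[2, 8, 16], right=[21, 25, 28, 29]
  root=25; inorder splits into left=[21], right=[28, 29]
  root=28; inorder splits into left=[], right=[29]
  root=29; inorder splits into left=[], right=[]
  root=21; inorder splits into left=[], right=[]
  root=8; inorder splits into left=[2], right=[16]
  root=16; inorder splits into left=[], right=[]
  root=2; inorder splits into left=[], right=[]
Reconstructed level-order: [19, 8, 25, 2, 16, 21, 28, 29]


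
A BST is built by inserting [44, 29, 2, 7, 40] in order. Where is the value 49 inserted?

Starting tree (level order): [44, 29, None, 2, 40, None, 7]
Insertion path: 44
Result: insert 49 as right child of 44
Final tree (level order): [44, 29, 49, 2, 40, None, None, None, 7]


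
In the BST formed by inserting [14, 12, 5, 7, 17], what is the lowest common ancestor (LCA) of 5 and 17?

Tree insertion order: [14, 12, 5, 7, 17]
Tree (level-order array): [14, 12, 17, 5, None, None, None, None, 7]
In a BST, the LCA of p=5, q=17 is the first node v on the
root-to-leaf path with p <= v <= q (go left if both < v, right if both > v).
Walk from root:
  at 14: 5 <= 14 <= 17, this is the LCA
LCA = 14


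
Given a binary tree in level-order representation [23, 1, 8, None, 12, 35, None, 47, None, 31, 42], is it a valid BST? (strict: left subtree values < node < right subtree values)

Level-order array: [23, 1, 8, None, 12, 35, None, 47, None, 31, 42]
Validate using subtree bounds (lo, hi): at each node, require lo < value < hi,
then recurse left with hi=value and right with lo=value.
Preorder trace (stopping at first violation):
  at node 23 with bounds (-inf, +inf): OK
  at node 1 with bounds (-inf, 23): OK
  at node 12 with bounds (1, 23): OK
  at node 47 with bounds (1, 12): VIOLATION
Node 47 violates its bound: not (1 < 47 < 12).
Result: Not a valid BST


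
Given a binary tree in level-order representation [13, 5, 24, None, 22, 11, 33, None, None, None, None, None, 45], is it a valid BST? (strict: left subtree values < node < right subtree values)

Level-order array: [13, 5, 24, None, 22, 11, 33, None, None, None, None, None, 45]
Validate using subtree bounds (lo, hi): at each node, require lo < value < hi,
then recurse left with hi=value and right with lo=value.
Preorder trace (stopping at first violation):
  at node 13 with bounds (-inf, +inf): OK
  at node 5 with bounds (-inf, 13): OK
  at node 22 with bounds (5, 13): VIOLATION
Node 22 violates its bound: not (5 < 22 < 13).
Result: Not a valid BST


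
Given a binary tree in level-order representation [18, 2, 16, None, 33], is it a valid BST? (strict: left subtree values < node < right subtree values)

Level-order array: [18, 2, 16, None, 33]
Validate using subtree bounds (lo, hi): at each node, require lo < value < hi,
then recurse left with hi=value and right with lo=value.
Preorder trace (stopping at first violation):
  at node 18 with bounds (-inf, +inf): OK
  at node 2 with bounds (-inf, 18): OK
  at node 33 with bounds (2, 18): VIOLATION
Node 33 violates its bound: not (2 < 33 < 18).
Result: Not a valid BST


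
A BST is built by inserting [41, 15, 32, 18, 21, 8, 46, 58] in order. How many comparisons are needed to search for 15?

Search path for 15: 41 -> 15
Found: True
Comparisons: 2


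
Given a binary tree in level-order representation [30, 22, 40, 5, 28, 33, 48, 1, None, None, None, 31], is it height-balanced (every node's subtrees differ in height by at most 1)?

Tree (level-order array): [30, 22, 40, 5, 28, 33, 48, 1, None, None, None, 31]
Definition: a tree is height-balanced if, at every node, |h(left) - h(right)| <= 1 (empty subtree has height -1).
Bottom-up per-node check:
  node 1: h_left=-1, h_right=-1, diff=0 [OK], height=0
  node 5: h_left=0, h_right=-1, diff=1 [OK], height=1
  node 28: h_left=-1, h_right=-1, diff=0 [OK], height=0
  node 22: h_left=1, h_right=0, diff=1 [OK], height=2
  node 31: h_left=-1, h_right=-1, diff=0 [OK], height=0
  node 33: h_left=0, h_right=-1, diff=1 [OK], height=1
  node 48: h_left=-1, h_right=-1, diff=0 [OK], height=0
  node 40: h_left=1, h_right=0, diff=1 [OK], height=2
  node 30: h_left=2, h_right=2, diff=0 [OK], height=3
All nodes satisfy the balance condition.
Result: Balanced


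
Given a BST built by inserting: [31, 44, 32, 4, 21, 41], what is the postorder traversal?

Tree insertion order: [31, 44, 32, 4, 21, 41]
Tree (level-order array): [31, 4, 44, None, 21, 32, None, None, None, None, 41]
Postorder traversal: [21, 4, 41, 32, 44, 31]


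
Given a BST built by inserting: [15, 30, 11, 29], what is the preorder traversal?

Tree insertion order: [15, 30, 11, 29]
Tree (level-order array): [15, 11, 30, None, None, 29]
Preorder traversal: [15, 11, 30, 29]


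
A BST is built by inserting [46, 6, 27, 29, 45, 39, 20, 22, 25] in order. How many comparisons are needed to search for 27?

Search path for 27: 46 -> 6 -> 27
Found: True
Comparisons: 3


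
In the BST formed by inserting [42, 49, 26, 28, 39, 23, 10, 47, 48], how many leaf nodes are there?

Tree built from: [42, 49, 26, 28, 39, 23, 10, 47, 48]
Tree (level-order array): [42, 26, 49, 23, 28, 47, None, 10, None, None, 39, None, 48]
Rule: A leaf has 0 children.
Per-node child counts:
  node 42: 2 child(ren)
  node 26: 2 child(ren)
  node 23: 1 child(ren)
  node 10: 0 child(ren)
  node 28: 1 child(ren)
  node 39: 0 child(ren)
  node 49: 1 child(ren)
  node 47: 1 child(ren)
  node 48: 0 child(ren)
Matching nodes: [10, 39, 48]
Count of leaf nodes: 3


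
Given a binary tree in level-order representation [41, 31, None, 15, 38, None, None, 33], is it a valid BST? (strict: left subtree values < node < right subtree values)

Level-order array: [41, 31, None, 15, 38, None, None, 33]
Validate using subtree bounds (lo, hi): at each node, require lo < value < hi,
then recurse left with hi=value and right with lo=value.
Preorder trace (stopping at first violation):
  at node 41 with bounds (-inf, +inf): OK
  at node 31 with bounds (-inf, 41): OK
  at node 15 with bounds (-inf, 31): OK
  at node 38 with bounds (31, 41): OK
  at node 33 with bounds (31, 38): OK
No violation found at any node.
Result: Valid BST


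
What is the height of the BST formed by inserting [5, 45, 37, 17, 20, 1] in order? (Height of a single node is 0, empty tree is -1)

Insertion order: [5, 45, 37, 17, 20, 1]
Tree (level-order array): [5, 1, 45, None, None, 37, None, 17, None, None, 20]
Compute height bottom-up (empty subtree = -1):
  height(1) = 1 + max(-1, -1) = 0
  height(20) = 1 + max(-1, -1) = 0
  height(17) = 1 + max(-1, 0) = 1
  height(37) = 1 + max(1, -1) = 2
  height(45) = 1 + max(2, -1) = 3
  height(5) = 1 + max(0, 3) = 4
Height = 4


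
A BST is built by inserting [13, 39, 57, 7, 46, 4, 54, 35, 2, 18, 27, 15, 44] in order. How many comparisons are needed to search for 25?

Search path for 25: 13 -> 39 -> 35 -> 18 -> 27
Found: False
Comparisons: 5


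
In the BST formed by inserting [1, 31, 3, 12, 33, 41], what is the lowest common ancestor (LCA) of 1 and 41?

Tree insertion order: [1, 31, 3, 12, 33, 41]
Tree (level-order array): [1, None, 31, 3, 33, None, 12, None, 41]
In a BST, the LCA of p=1, q=41 is the first node v on the
root-to-leaf path with p <= v <= q (go left if both < v, right if both > v).
Walk from root:
  at 1: 1 <= 1 <= 41, this is the LCA
LCA = 1


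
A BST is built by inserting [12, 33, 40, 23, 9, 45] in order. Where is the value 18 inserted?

Starting tree (level order): [12, 9, 33, None, None, 23, 40, None, None, None, 45]
Insertion path: 12 -> 33 -> 23
Result: insert 18 as left child of 23
Final tree (level order): [12, 9, 33, None, None, 23, 40, 18, None, None, 45]


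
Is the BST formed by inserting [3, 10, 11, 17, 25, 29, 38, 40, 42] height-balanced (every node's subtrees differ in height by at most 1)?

Tree (level-order array): [3, None, 10, None, 11, None, 17, None, 25, None, 29, None, 38, None, 40, None, 42]
Definition: a tree is height-balanced if, at every node, |h(left) - h(right)| <= 1 (empty subtree has height -1).
Bottom-up per-node check:
  node 42: h_left=-1, h_right=-1, diff=0 [OK], height=0
  node 40: h_left=-1, h_right=0, diff=1 [OK], height=1
  node 38: h_left=-1, h_right=1, diff=2 [FAIL (|-1-1|=2 > 1)], height=2
  node 29: h_left=-1, h_right=2, diff=3 [FAIL (|-1-2|=3 > 1)], height=3
  node 25: h_left=-1, h_right=3, diff=4 [FAIL (|-1-3|=4 > 1)], height=4
  node 17: h_left=-1, h_right=4, diff=5 [FAIL (|-1-4|=5 > 1)], height=5
  node 11: h_left=-1, h_right=5, diff=6 [FAIL (|-1-5|=6 > 1)], height=6
  node 10: h_left=-1, h_right=6, diff=7 [FAIL (|-1-6|=7 > 1)], height=7
  node 3: h_left=-1, h_right=7, diff=8 [FAIL (|-1-7|=8 > 1)], height=8
Node 38 violates the condition: |-1 - 1| = 2 > 1.
Result: Not balanced


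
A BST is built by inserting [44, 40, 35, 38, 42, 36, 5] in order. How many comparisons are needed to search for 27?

Search path for 27: 44 -> 40 -> 35 -> 5
Found: False
Comparisons: 4


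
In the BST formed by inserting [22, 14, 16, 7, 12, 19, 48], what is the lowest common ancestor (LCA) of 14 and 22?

Tree insertion order: [22, 14, 16, 7, 12, 19, 48]
Tree (level-order array): [22, 14, 48, 7, 16, None, None, None, 12, None, 19]
In a BST, the LCA of p=14, q=22 is the first node v on the
root-to-leaf path with p <= v <= q (go left if both < v, right if both > v).
Walk from root:
  at 22: 14 <= 22 <= 22, this is the LCA
LCA = 22


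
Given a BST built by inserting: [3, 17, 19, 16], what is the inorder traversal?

Tree insertion order: [3, 17, 19, 16]
Tree (level-order array): [3, None, 17, 16, 19]
Inorder traversal: [3, 16, 17, 19]


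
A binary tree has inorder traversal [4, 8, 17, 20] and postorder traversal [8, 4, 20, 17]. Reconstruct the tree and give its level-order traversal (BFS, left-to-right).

Inorder:   [4, 8, 17, 20]
Postorder: [8, 4, 20, 17]
Algorithm: postorder visits root last, so walk postorder right-to-left;
each value is the root of the current inorder slice — split it at that
value, recurse on the right subtree first, then the left.
Recursive splits:
  root=17; inorder splits into left=[4, 8], right=[20]
  root=20; inorder splits into left=[], right=[]
  root=4; inorder splits into left=[], right=[8]
  root=8; inorder splits into left=[], right=[]
Reconstructed level-order: [17, 4, 20, 8]


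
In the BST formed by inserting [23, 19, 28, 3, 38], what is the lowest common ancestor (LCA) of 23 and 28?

Tree insertion order: [23, 19, 28, 3, 38]
Tree (level-order array): [23, 19, 28, 3, None, None, 38]
In a BST, the LCA of p=23, q=28 is the first node v on the
root-to-leaf path with p <= v <= q (go left if both < v, right if both > v).
Walk from root:
  at 23: 23 <= 23 <= 28, this is the LCA
LCA = 23


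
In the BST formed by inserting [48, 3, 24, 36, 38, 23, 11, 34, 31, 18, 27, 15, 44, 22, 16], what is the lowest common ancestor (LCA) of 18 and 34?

Tree insertion order: [48, 3, 24, 36, 38, 23, 11, 34, 31, 18, 27, 15, 44, 22, 16]
Tree (level-order array): [48, 3, None, None, 24, 23, 36, 11, None, 34, 38, None, 18, 31, None, None, 44, 15, 22, 27, None, None, None, None, 16]
In a BST, the LCA of p=18, q=34 is the first node v on the
root-to-leaf path with p <= v <= q (go left if both < v, right if both > v).
Walk from root:
  at 48: both 18 and 34 < 48, go left
  at 3: both 18 and 34 > 3, go right
  at 24: 18 <= 24 <= 34, this is the LCA
LCA = 24


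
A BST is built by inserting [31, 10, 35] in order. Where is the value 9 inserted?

Starting tree (level order): [31, 10, 35]
Insertion path: 31 -> 10
Result: insert 9 as left child of 10
Final tree (level order): [31, 10, 35, 9]


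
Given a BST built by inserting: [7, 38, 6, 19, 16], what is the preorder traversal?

Tree insertion order: [7, 38, 6, 19, 16]
Tree (level-order array): [7, 6, 38, None, None, 19, None, 16]
Preorder traversal: [7, 6, 38, 19, 16]


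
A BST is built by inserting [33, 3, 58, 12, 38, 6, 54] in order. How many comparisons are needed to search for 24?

Search path for 24: 33 -> 3 -> 12
Found: False
Comparisons: 3


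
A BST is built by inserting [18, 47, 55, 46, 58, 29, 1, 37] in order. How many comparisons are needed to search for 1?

Search path for 1: 18 -> 1
Found: True
Comparisons: 2


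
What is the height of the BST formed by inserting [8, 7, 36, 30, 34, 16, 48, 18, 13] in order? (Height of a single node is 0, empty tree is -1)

Insertion order: [8, 7, 36, 30, 34, 16, 48, 18, 13]
Tree (level-order array): [8, 7, 36, None, None, 30, 48, 16, 34, None, None, 13, 18]
Compute height bottom-up (empty subtree = -1):
  height(7) = 1 + max(-1, -1) = 0
  height(13) = 1 + max(-1, -1) = 0
  height(18) = 1 + max(-1, -1) = 0
  height(16) = 1 + max(0, 0) = 1
  height(34) = 1 + max(-1, -1) = 0
  height(30) = 1 + max(1, 0) = 2
  height(48) = 1 + max(-1, -1) = 0
  height(36) = 1 + max(2, 0) = 3
  height(8) = 1 + max(0, 3) = 4
Height = 4


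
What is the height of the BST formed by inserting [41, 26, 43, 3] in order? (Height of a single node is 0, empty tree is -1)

Insertion order: [41, 26, 43, 3]
Tree (level-order array): [41, 26, 43, 3]
Compute height bottom-up (empty subtree = -1):
  height(3) = 1 + max(-1, -1) = 0
  height(26) = 1 + max(0, -1) = 1
  height(43) = 1 + max(-1, -1) = 0
  height(41) = 1 + max(1, 0) = 2
Height = 2


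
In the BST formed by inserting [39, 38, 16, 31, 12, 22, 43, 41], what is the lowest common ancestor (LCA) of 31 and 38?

Tree insertion order: [39, 38, 16, 31, 12, 22, 43, 41]
Tree (level-order array): [39, 38, 43, 16, None, 41, None, 12, 31, None, None, None, None, 22]
In a BST, the LCA of p=31, q=38 is the first node v on the
root-to-leaf path with p <= v <= q (go left if both < v, right if both > v).
Walk from root:
  at 39: both 31 and 38 < 39, go left
  at 38: 31 <= 38 <= 38, this is the LCA
LCA = 38


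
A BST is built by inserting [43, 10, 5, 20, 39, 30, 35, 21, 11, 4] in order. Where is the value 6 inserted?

Starting tree (level order): [43, 10, None, 5, 20, 4, None, 11, 39, None, None, None, None, 30, None, 21, 35]
Insertion path: 43 -> 10 -> 5
Result: insert 6 as right child of 5
Final tree (level order): [43, 10, None, 5, 20, 4, 6, 11, 39, None, None, None, None, None, None, 30, None, 21, 35]


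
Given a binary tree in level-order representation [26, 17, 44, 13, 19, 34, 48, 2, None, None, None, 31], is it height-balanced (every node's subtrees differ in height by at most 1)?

Tree (level-order array): [26, 17, 44, 13, 19, 34, 48, 2, None, None, None, 31]
Definition: a tree is height-balanced if, at every node, |h(left) - h(right)| <= 1 (empty subtree has height -1).
Bottom-up per-node check:
  node 2: h_left=-1, h_right=-1, diff=0 [OK], height=0
  node 13: h_left=0, h_right=-1, diff=1 [OK], height=1
  node 19: h_left=-1, h_right=-1, diff=0 [OK], height=0
  node 17: h_left=1, h_right=0, diff=1 [OK], height=2
  node 31: h_left=-1, h_right=-1, diff=0 [OK], height=0
  node 34: h_left=0, h_right=-1, diff=1 [OK], height=1
  node 48: h_left=-1, h_right=-1, diff=0 [OK], height=0
  node 44: h_left=1, h_right=0, diff=1 [OK], height=2
  node 26: h_left=2, h_right=2, diff=0 [OK], height=3
All nodes satisfy the balance condition.
Result: Balanced


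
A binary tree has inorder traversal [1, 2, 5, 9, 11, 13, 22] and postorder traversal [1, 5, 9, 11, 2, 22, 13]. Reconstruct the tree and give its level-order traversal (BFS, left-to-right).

Inorder:   [1, 2, 5, 9, 11, 13, 22]
Postorder: [1, 5, 9, 11, 2, 22, 13]
Algorithm: postorder visits root last, so walk postorder right-to-left;
each value is the root of the current inorder slice — split it at that
value, recurse on the right subtree first, then the left.
Recursive splits:
  root=13; inorder splits into left=[1, 2, 5, 9, 11], right=[22]
  root=22; inorder splits into left=[], right=[]
  root=2; inorder splits into left=[1], right=[5, 9, 11]
  root=11; inorder splits into left=[5, 9], right=[]
  root=9; inorder splits into left=[5], right=[]
  root=5; inorder splits into left=[], right=[]
  root=1; inorder splits into left=[], right=[]
Reconstructed level-order: [13, 2, 22, 1, 11, 9, 5]
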